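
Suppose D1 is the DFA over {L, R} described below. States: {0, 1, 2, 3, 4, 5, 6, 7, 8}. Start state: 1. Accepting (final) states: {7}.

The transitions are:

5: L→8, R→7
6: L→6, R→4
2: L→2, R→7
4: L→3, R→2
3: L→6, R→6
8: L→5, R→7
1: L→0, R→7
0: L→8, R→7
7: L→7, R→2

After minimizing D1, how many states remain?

2

States {3,4,6} cannot be reached from the start state, so discard them.
P0 = {7} | {0,1,2,5,8}.
No further refinement is possible. Final partition (2 blocks): {7} | {0,1,2,5,8}.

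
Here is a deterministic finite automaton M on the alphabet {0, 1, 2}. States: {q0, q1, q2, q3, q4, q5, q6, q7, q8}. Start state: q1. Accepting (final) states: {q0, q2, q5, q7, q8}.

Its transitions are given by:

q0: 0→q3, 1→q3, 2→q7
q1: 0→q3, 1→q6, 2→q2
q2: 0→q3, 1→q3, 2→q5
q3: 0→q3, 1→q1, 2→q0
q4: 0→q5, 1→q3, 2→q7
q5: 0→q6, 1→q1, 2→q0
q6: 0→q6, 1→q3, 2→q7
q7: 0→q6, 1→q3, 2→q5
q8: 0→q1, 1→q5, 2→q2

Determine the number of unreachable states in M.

2

BFS from q1 reaches {q0, q1, q2, q3, q5, q6, q7}; the 2 state(s) q4, q8 are never visited.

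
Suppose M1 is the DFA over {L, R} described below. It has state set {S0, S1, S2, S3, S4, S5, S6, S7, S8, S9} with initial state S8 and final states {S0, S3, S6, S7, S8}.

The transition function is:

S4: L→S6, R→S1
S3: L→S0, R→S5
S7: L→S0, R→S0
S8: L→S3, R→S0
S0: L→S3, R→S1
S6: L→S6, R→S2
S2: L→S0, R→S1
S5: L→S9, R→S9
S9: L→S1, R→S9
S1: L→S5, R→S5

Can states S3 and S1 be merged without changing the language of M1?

Reachable states from the start: {S0,S1,S3,S5,S8,S9}. Unreachable: {S2,S4,S6,S7} — drop them.
Start with accepting vs non-accepting: {S0,S3,S8} | {S1,S5,S9}.
Refine {S0,S3,S8} on symbol R: members go to different blocks, giving {S0,S3} and {S8}.
Stable partition: {S0,S3} | {S1,S5,S9} | {S8} — 3 equivalence classes.
S3 and S1 end up in different blocks, so they are distinguishable. For instance, the string 'ε' is accepted from only S3.

No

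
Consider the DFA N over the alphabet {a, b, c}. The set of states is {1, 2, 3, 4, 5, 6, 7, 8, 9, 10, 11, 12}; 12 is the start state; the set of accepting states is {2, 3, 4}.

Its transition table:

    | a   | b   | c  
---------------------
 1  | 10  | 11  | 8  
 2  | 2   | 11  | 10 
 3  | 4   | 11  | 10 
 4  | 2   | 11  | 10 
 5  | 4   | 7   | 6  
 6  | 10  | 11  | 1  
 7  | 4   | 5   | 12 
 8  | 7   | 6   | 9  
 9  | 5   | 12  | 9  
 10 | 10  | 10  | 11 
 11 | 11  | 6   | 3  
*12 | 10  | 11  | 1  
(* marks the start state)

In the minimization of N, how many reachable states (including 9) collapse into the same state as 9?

2

Start with accepting vs non-accepting: {2,3,4} | {1,5,6,7,8,9,10,11,12}.
On input a, block {1,5,6,7,8,9,10,11,12} splits into {1,6,8,9,10,11,12} and {5,7}.
On input a, block {1,6,8,9,10,11,12} splits into {1,6,10,11,12} and {8,9}.
Split {1,6,10,11,12} by δ(·,c) → {6,10,12} and {1} and {11}.
Refine {6,10,12} on symbol b: members go to different blocks, giving {6,12} and {10}.
The partition is now stable with 7 blocks: {2,3,4} | {6,12} | {5,7} | {8,9} | {1} | {11} | {10}.
The equivalence class containing 9 is {8,9}, of size 2.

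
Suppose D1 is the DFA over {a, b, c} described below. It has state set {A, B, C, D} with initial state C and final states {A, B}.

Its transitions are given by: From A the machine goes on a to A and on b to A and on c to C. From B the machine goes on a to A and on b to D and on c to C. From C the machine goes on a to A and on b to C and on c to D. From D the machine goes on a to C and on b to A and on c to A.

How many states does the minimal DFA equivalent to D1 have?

3

First remove the unreachable states {B}; 3 states remain.
Start with accepting vs non-accepting: {A} | {C,D}.
Split {C,D} by δ(·,a) → {C} and {D}.
The partition is now stable with 3 blocks: {A} | {C} | {D}.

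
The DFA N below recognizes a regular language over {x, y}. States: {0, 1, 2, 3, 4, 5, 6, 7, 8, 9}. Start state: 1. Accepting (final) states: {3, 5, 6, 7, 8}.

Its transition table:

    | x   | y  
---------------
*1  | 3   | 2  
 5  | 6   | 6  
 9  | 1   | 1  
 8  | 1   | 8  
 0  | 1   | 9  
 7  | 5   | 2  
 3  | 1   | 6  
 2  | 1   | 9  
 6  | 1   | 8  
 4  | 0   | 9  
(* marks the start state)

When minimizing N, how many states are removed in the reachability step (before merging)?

4

BFS from 1 reaches {1, 2, 3, 6, 8, 9}; the 4 state(s) 0, 4, 5, 7 are never visited.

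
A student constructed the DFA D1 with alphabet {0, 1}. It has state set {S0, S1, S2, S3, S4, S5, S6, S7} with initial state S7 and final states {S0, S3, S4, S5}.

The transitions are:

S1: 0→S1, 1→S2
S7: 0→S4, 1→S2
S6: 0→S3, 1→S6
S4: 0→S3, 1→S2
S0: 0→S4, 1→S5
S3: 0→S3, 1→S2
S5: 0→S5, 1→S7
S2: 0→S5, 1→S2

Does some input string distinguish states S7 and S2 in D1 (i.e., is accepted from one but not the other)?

No

First remove the unreachable states {S0,S1,S6}; 5 states remain.
P0 = {S3,S4,S5} | {S2,S7}.
No further refinement is possible. Final partition (2 blocks): {S3,S4,S5} | {S2,S7}.
S7 and S2 lie in the same block of the stable partition, so they are equivalent — no string distinguishes them.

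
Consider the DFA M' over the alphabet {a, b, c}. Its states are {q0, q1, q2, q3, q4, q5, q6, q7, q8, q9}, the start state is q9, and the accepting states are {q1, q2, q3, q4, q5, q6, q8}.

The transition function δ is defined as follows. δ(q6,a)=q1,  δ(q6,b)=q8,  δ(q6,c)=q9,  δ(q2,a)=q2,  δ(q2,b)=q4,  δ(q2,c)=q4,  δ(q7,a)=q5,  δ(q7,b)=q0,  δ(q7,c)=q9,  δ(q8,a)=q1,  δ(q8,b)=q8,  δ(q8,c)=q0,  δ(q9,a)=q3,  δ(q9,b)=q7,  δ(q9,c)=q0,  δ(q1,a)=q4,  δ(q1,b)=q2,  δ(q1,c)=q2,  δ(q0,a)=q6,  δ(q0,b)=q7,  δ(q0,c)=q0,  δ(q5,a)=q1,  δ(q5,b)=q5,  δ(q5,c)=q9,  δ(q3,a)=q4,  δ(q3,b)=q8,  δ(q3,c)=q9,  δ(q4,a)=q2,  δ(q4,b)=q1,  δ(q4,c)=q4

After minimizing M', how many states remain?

Initial partition by acceptance: {q1,q2,q3,q4,q5,q6,q8} | {q0,q7,q9}.
Refine {q1,q2,q3,q4,q5,q6,q8} on symbol c: members go to different blocks, giving {q3,q5,q6,q8} and {q1,q2,q4}.
No further refinement is possible. Final partition (3 blocks): {q3,q5,q6,q8} | {q0,q7,q9} | {q1,q2,q4}.

3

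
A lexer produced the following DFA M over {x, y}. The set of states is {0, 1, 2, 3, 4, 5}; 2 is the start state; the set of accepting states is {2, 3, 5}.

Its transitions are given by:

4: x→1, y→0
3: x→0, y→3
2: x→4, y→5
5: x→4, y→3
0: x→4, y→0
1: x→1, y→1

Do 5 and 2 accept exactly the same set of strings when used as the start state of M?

Initial partition by acceptance: {2,3,5} | {0,1,4}.
No further refinement is possible. Final partition (2 blocks): {2,3,5} | {0,1,4}.
5 and 2 lie in the same block of the stable partition, so they are equivalent — no string distinguishes them.

Yes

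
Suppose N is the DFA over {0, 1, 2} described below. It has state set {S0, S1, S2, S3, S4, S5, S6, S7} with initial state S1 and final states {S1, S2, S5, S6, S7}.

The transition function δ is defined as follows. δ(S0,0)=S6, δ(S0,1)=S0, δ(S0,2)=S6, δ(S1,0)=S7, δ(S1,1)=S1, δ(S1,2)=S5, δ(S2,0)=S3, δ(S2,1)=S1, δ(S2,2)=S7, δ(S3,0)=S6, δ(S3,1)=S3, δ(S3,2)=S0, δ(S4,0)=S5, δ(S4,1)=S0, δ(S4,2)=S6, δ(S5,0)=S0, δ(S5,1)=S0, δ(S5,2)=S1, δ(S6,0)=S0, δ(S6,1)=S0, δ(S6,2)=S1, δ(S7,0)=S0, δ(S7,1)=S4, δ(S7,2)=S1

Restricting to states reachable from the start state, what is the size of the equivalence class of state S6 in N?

Reachable states from the start: {S0,S1,S4,S5,S6,S7}. Unreachable: {S2,S3} — drop them.
P0 = {S1,S5,S6,S7} | {S0,S4}.
Refine {S1,S5,S6,S7} on symbol 0: members go to different blocks, giving {S5,S6,S7} and {S1}.
No further refinement is possible. Final partition (3 blocks): {S5,S6,S7} | {S0,S4} | {S1}.
State S6 belongs to the block {S5,S6,S7}, which has 3 states.

3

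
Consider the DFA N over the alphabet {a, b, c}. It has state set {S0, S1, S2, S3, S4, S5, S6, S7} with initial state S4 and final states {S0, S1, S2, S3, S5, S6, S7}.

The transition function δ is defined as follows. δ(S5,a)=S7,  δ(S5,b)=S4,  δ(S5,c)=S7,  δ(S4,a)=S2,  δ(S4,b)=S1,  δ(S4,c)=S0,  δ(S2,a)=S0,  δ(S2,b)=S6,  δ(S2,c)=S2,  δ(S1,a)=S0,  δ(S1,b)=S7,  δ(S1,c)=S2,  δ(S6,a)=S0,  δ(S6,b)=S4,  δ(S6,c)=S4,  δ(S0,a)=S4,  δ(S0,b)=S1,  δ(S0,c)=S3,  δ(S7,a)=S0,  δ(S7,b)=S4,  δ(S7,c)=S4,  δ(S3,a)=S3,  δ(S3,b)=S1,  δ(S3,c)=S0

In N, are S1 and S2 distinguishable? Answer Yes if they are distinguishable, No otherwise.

No

States {S5} cannot be reached from the start state, so discard them.
P0 = {S0,S1,S2,S3,S6,S7} | {S4}.
On input a, block {S0,S1,S2,S3,S6,S7} splits into {S1,S2,S3,S6,S7} and {S0}.
Refine {S1,S2,S3,S6,S7} on symbol a: members go to different blocks, giving {S1,S2,S6,S7} and {S3}.
Split {S1,S2,S6,S7} by δ(·,b) → {S1,S2} and {S6,S7}.
Stable partition: {S1,S2} | {S4} | {S0} | {S3} | {S6,S7} — 5 equivalence classes.
S1 and S2 lie in the same block of the stable partition, so they are equivalent — no string distinguishes them.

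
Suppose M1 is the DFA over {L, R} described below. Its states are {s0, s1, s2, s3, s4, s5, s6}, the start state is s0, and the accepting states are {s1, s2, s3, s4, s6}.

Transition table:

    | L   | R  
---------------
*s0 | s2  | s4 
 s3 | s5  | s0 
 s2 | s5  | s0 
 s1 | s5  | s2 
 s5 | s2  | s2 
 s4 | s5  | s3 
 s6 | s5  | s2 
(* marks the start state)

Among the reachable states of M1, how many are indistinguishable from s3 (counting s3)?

2

States {s1,s6} cannot be reached from the start state, so discard them.
Start with accepting vs non-accepting: {s2,s3,s4} | {s0,s5}.
On input R, block {s2,s3,s4} splits into {s2,s3} and {s4}.
On input R, block {s0,s5} splits into {s0} and {s5}.
The partition is now stable with 4 blocks: {s2,s3} | {s0} | {s4} | {s5}.
State s3 belongs to the block {s2,s3}, which has 2 states.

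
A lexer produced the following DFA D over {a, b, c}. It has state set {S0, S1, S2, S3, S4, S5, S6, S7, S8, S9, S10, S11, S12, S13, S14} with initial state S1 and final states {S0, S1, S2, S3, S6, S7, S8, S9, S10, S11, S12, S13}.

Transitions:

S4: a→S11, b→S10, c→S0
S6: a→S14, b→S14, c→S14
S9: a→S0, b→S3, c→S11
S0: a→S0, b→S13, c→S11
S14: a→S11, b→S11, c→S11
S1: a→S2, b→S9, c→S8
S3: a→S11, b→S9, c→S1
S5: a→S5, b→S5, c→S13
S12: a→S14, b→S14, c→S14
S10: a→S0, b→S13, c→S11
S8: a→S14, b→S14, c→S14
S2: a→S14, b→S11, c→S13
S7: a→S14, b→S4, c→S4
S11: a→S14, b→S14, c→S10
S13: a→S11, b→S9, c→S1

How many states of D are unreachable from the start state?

5

Starting at S1 and following transitions, the reachable set is {S0, S1, S2, S3, S8, S9, S10, S11, S13, S14}. That leaves S4, S5, S6, S7, S12 unreachable — 5 in total.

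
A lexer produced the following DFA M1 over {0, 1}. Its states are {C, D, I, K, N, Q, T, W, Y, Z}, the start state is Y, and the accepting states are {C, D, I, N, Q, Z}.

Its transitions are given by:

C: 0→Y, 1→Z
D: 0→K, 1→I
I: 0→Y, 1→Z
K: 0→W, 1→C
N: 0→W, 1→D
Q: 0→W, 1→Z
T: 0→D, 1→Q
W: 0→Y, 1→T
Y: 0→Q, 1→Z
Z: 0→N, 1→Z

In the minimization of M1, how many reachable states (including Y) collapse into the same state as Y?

1

All states are reachable from the start state.
Initial partition by acceptance: {C,D,I,N,Q,Z} | {K,T,W,Y}.
Split {C,D,I,N,Q,Z} by δ(·,0) → {C,D,I,N,Q} and {Z}.
Split {C,D,I,N,Q} by δ(·,1) → {C,I,Q} and {D,N}.
Refine {K,T,W,Y} on symbol 0: members go to different blocks, giving {K,W} and {T} and {Y}.
Split {C,I,Q} by δ(·,0) → {C,I} and {Q}.
On input 0, block {K,W} splits into {W} and {K}.
Refine {D,N} on symbol 0: members go to different blocks, giving {D} and {N}.
The partition is now stable with 9 blocks: {C,I} | {W} | {Z} | {D} | {T} | {Y} | {Q} | {K} | {N}.
State Y belongs to the block {Y}, which has 1 states.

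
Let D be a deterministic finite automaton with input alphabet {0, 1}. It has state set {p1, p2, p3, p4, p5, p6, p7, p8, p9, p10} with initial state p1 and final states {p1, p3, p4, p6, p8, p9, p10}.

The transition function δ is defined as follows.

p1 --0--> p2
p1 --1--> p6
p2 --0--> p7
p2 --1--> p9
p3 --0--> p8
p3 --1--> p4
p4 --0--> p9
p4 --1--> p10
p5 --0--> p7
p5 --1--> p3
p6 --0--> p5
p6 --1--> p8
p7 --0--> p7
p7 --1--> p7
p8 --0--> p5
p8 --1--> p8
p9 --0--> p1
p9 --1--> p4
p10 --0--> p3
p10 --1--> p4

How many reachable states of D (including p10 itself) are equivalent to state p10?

2

Initial partition by acceptance: {p1,p3,p4,p6,p8,p9,p10} | {p2,p5,p7}.
On input 0, block {p1,p3,p4,p6,p8,p9,p10} splits into {p3,p4,p9,p10} and {p1,p6,p8}.
Split {p3,p4,p9,p10} by δ(·,0) → {p3,p9} and {p4,p10}.
On input 1, block {p2,p5,p7} splits into {p2,p5} and {p7}.
Stable partition: {p3,p9} | {p2,p5} | {p1,p6,p8} | {p4,p10} | {p7} — 5 equivalence classes.
The equivalence class containing p10 is {p4,p10}, of size 2.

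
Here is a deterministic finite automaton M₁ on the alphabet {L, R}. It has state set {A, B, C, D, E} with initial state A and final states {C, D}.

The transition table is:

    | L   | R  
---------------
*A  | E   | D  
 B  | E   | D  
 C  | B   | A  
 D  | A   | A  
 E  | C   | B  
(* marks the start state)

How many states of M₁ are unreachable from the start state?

A breadth-first search from the start state visits every state.

0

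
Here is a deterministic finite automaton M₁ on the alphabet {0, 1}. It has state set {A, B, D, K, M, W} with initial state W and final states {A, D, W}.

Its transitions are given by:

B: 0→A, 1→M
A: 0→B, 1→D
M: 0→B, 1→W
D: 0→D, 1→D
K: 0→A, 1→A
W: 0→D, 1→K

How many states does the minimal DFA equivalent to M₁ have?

6

P0 = {A,D,W} | {B,K,M}.
Split {A,D,W} by δ(·,0) → {D,W} and {A}.
Refine {D,W} on symbol 1: members go to different blocks, giving {D} and {W}.
On input 0, block {B,K,M} splits into {B,K} and {M}.
Split {B,K} by δ(·,1) → {K} and {B}.
No further refinement is possible. Final partition (6 blocks): {D} | {K} | {A} | {W} | {M} | {B}.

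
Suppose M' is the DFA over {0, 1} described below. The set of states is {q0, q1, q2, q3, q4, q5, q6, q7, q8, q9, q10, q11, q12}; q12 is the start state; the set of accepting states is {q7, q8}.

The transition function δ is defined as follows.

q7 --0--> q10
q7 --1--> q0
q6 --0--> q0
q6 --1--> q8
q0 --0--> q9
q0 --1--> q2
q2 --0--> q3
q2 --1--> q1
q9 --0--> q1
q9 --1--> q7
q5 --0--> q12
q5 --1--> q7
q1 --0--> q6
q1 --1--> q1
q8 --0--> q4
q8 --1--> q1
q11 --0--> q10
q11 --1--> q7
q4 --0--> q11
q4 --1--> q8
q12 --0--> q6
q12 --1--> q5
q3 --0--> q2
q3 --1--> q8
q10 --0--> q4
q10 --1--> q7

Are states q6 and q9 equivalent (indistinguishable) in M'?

Yes

P0 = {q7,q8} | {q0,q1,q2,q3,q4,q5,q6,q9,q10,q11,q12}.
Refine {q0,q1,q2,q3,q4,q5,q6,q9,q10,q11,q12} on symbol 1: members go to different blocks, giving {q3,q4,q5,q6,q9,q10,q11} and {q0,q1,q2,q12}.
Split {q3,q4,q5,q6,q9,q10,q11} by δ(·,0) → {q3,q5,q6,q9} and {q4,q10,q11}.
Split {q0,q1,q2,q12} by δ(·,1) → {q0,q1,q2} and {q12}.
Refine {q3,q5,q6,q9} on symbol 0: members go to different blocks, giving {q3,q6,q9} and {q5}.
Stable partition: {q7,q8} | {q3,q6,q9} | {q0,q1,q2} | {q4,q10,q11} | {q12} | {q5} — 6 equivalence classes.
q6 and q9 lie in the same block of the stable partition, so they are equivalent — no string distinguishes them.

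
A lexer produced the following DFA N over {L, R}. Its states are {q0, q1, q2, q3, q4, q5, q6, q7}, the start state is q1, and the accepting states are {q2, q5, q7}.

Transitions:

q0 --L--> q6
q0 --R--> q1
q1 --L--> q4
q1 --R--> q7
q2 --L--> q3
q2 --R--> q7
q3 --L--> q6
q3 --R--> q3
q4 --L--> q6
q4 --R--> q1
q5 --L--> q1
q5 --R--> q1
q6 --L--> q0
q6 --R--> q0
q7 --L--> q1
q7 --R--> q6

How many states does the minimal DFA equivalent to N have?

4

First remove the unreachable states {q2,q3,q5}; 5 states remain.
Initial partition by acceptance: {q7} | {q0,q1,q4,q6}.
Split {q0,q1,q4,q6} by δ(·,R) → {q0,q4,q6} and {q1}.
Split {q0,q4,q6} by δ(·,R) → {q0,q4} and {q6}.
Stable partition: {q7} | {q0,q4} | {q1} | {q6} — 4 equivalence classes.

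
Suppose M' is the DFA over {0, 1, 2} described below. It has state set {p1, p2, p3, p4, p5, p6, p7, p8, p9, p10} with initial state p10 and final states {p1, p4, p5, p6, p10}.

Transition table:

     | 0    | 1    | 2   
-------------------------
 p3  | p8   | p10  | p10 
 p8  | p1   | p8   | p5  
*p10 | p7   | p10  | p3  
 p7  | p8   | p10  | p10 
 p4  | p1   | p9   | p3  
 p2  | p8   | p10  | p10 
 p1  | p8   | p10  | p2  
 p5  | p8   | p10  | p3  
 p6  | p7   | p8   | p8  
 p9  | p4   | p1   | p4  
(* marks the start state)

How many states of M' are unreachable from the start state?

No path from p10 leads to p4, p6, p9; the other 7 states are all reachable.

3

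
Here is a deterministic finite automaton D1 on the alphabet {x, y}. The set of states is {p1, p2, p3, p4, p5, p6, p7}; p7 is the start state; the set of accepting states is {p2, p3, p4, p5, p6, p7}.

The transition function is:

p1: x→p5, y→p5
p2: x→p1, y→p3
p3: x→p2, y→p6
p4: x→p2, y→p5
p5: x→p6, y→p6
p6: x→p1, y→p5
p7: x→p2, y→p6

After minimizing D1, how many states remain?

3

Reachable states from the start: {p1,p2,p3,p5,p6,p7}. Unreachable: {p4} — drop them.
Initial partition by acceptance: {p2,p3,p5,p6,p7} | {p1}.
Split {p2,p3,p5,p6,p7} by δ(·,x) → {p3,p5,p7} and {p2,p6}.
The partition is now stable with 3 blocks: {p3,p5,p7} | {p1} | {p2,p6}.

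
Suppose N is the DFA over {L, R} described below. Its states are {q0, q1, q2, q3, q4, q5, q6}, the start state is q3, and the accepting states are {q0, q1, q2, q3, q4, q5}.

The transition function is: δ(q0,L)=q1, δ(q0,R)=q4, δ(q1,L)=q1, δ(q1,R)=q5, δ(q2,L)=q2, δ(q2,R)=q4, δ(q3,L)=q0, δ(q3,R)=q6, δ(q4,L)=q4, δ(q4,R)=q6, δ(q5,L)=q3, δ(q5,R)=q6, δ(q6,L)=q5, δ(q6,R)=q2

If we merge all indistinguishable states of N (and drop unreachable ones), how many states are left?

All states are reachable from the start state.
P0 = {q0,q1,q2,q3,q4,q5} | {q6}.
Split {q0,q1,q2,q3,q4,q5} by δ(·,R) → {q0,q1,q2} and {q3,q4,q5}.
On input L, block {q3,q4,q5} splits into {q4,q5} and {q3}.
Split {q4,q5} by δ(·,L) → {q4} and {q5}.
On input R, block {q0,q1,q2} splits into {q0,q2} and {q1}.
Split {q0,q2} by δ(·,L) → {q0} and {q2}.
The partition is now stable with 7 blocks: {q0} | {q6} | {q4} | {q3} | {q5} | {q1} | {q2}.

7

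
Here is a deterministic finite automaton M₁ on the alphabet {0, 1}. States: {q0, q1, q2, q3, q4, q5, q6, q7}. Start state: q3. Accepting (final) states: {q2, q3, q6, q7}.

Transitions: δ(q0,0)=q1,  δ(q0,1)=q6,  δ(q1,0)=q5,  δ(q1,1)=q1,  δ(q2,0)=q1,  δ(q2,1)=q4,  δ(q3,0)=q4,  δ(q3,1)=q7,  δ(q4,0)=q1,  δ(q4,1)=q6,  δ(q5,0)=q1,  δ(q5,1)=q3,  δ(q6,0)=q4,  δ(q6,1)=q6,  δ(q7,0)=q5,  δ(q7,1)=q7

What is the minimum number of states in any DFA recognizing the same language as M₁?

3

Reachable states from the start: {q1,q3,q4,q5,q6,q7}. Unreachable: {q0,q2} — drop them.
P0 = {q3,q6,q7} | {q1,q4,q5}.
Refine {q1,q4,q5} on symbol 1: members go to different blocks, giving {q4,q5} and {q1}.
The partition is now stable with 3 blocks: {q3,q6,q7} | {q4,q5} | {q1}.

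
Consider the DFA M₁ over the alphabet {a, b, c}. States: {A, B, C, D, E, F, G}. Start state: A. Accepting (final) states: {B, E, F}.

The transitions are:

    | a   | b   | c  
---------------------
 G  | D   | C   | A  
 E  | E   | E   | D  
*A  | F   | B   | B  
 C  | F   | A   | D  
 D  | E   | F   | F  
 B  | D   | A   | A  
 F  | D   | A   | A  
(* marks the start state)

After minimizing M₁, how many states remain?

States {C,G} cannot be reached from the start state, so discard them.
Start with accepting vs non-accepting: {B,E,F} | {A,D}.
Split {B,E,F} by δ(·,a) → {B,F} and {E}.
Split {A,D} by δ(·,a) → {A} and {D}.
Stable partition: {B,F} | {A} | {E} | {D} — 4 equivalence classes.

4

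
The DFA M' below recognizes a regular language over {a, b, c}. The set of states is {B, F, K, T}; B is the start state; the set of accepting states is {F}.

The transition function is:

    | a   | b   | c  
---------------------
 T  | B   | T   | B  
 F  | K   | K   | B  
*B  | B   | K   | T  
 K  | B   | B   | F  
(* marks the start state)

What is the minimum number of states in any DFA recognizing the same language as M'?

P0 = {F} | {B,K,T}.
Refine {B,K,T} on symbol c: members go to different blocks, giving {B,T} and {K}.
On input b, block {B,T} splits into {T} and {B}.
The partition is now stable with 4 blocks: {F} | {T} | {K} | {B}.

4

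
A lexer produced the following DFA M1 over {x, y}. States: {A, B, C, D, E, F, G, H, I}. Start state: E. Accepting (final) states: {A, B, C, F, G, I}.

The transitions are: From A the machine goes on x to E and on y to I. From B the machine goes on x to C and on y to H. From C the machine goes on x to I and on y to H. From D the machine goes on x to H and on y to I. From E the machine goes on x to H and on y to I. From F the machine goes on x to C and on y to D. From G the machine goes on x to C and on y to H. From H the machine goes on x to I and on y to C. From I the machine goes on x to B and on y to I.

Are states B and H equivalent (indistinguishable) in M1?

First remove the unreachable states {A,D,F,G}; 5 states remain.
P0 = {B,C,I} | {E,H}.
Split {B,C,I} by δ(·,y) → {B,C} and {I}.
On input x, block {B,C} splits into {B} and {C}.
On input x, block {E,H} splits into {E} and {H}.
Stable partition: {B} | {E} | {I} | {C} | {H} — 5 equivalence classes.
B and H end up in different blocks, so they are distinguishable. For instance, the string 'ε' is accepted from only B.

No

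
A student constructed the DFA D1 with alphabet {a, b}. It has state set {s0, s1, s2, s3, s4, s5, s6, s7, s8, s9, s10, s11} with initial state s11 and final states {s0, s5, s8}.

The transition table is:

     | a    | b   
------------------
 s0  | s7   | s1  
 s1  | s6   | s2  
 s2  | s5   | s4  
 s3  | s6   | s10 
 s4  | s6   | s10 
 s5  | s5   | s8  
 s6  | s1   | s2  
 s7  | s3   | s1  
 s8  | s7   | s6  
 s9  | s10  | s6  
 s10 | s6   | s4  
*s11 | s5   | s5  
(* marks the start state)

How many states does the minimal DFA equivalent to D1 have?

Reachable states from the start: {s1,s2,s3,s4,s5,s6,s7,s8,s10,s11}. Unreachable: {s0,s9} — drop them.
Initial partition by acceptance: {s5,s8} | {s1,s2,s3,s4,s6,s7,s10,s11}.
Split {s5,s8} by δ(·,a) → {s5} and {s8}.
On input a, block {s1,s2,s3,s4,s6,s7,s10,s11} splits into {s1,s3,s4,s6,s7,s10} and {s2,s11}.
Refine {s1,s3,s4,s6,s7,s10} on symbol b: members go to different blocks, giving {s3,s4,s7,s10} and {s1,s6}.
On input a, block {s3,s4,s7,s10} splits into {s3,s4,s10} and {s7}.
Split {s2,s11} by δ(·,b) → {s2} and {s11}.
Stable partition: {s5} | {s3,s4,s10} | {s8} | {s2} | {s1,s6} | {s7} | {s11} — 7 equivalence classes.

7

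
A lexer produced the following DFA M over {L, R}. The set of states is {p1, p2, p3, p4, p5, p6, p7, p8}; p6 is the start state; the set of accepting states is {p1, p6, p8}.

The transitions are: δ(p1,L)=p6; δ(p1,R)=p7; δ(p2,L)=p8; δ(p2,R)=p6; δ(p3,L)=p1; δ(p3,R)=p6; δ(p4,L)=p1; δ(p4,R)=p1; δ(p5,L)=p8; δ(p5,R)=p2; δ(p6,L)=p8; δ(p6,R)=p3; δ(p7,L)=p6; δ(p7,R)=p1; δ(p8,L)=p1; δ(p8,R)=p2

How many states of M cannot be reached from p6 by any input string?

BFS from p6 reaches {p1, p2, p3, p6, p7, p8}; the 2 state(s) p4, p5 are never visited.

2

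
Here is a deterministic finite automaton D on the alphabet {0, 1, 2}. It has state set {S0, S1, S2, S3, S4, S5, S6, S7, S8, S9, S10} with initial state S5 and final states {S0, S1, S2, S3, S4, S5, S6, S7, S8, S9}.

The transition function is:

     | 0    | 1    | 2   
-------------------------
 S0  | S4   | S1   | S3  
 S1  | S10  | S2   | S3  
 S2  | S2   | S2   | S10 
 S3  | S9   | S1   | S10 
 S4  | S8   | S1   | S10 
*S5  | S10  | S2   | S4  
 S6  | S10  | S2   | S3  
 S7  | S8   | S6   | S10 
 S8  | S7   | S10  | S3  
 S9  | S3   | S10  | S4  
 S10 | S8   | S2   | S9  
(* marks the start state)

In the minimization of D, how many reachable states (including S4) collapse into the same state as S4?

3

First remove the unreachable states {S0}; 10 states remain.
P0 = {S1,S2,S3,S4,S5,S6,S7,S8,S9} | {S10}.
Split {S1,S2,S3,S4,S5,S6,S7,S8,S9} by δ(·,0) → {S2,S3,S4,S7,S8,S9} and {S1,S5,S6}.
Split {S2,S3,S4,S7,S8,S9} by δ(·,1) → {S3,S4,S7} and {S8,S9} and {S2}.
Stable partition: {S3,S4,S7} | {S10} | {S1,S5,S6} | {S8,S9} | {S2} — 5 equivalence classes.
The equivalence class containing S4 is {S3,S4,S7}, of size 3.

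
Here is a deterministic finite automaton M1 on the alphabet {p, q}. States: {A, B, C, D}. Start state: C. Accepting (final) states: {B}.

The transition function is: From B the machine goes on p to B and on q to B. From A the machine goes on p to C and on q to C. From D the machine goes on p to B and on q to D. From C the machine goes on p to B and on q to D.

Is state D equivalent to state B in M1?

No

Reachable states from the start: {B,C,D}. Unreachable: {A} — drop them.
Initial partition by acceptance: {B} | {C,D}.
Stable partition: {B} | {C,D} — 2 equivalence classes.
D and B end up in different blocks, so they are distinguishable. For instance, the string 'ε' is accepted from only B.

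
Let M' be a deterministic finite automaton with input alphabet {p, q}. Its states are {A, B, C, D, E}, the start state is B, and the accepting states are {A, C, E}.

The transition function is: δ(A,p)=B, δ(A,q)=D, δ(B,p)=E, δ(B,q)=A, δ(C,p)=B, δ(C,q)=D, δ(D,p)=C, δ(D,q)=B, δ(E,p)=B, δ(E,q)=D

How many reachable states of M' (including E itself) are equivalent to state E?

3

Initial partition by acceptance: {A,C,E} | {B,D}.
On input q, block {B,D} splits into {B} and {D}.
Stable partition: {A,C,E} | {B} | {D} — 3 equivalence classes.
The equivalence class containing E is {A,C,E}, of size 3.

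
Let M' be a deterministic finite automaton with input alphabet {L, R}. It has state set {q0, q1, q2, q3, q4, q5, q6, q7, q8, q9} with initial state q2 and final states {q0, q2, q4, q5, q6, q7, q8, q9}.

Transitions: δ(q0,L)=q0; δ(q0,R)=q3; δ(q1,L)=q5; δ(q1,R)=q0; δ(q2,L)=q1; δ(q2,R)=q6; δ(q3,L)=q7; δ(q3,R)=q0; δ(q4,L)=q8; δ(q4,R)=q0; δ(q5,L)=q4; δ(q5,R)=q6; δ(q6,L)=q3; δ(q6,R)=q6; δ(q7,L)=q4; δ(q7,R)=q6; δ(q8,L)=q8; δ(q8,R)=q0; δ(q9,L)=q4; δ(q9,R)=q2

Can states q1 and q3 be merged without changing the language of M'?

Yes

Reachable states from the start: {q0,q1,q2,q3,q4,q5,q6,q7,q8}. Unreachable: {q9} — drop them.
Start with accepting vs non-accepting: {q0,q2,q4,q5,q6,q7,q8} | {q1,q3}.
Split {q0,q2,q4,q5,q6,q7,q8} by δ(·,L) → {q0,q4,q5,q7,q8} and {q2,q6}.
Split {q0,q4,q5,q7,q8} by δ(·,R) → {q4,q8} and {q5,q7} and {q0}.
No further refinement is possible. Final partition (5 blocks): {q4,q8} | {q1,q3} | {q2,q6} | {q5,q7} | {q0}.
q1 and q3 lie in the same block of the stable partition, so they are equivalent — no string distinguishes them.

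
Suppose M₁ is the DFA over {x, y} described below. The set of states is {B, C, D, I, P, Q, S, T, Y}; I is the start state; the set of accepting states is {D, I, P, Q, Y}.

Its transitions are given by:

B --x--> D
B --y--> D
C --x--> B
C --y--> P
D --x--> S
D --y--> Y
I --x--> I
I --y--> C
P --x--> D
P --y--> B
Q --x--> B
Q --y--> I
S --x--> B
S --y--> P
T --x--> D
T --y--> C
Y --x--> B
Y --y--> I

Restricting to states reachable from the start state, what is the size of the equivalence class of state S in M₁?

Reachable states from the start: {B,C,D,I,P,S,Y}. Unreachable: {Q,T} — drop them.
Initial partition by acceptance: {D,I,P,Y} | {B,C,S}.
On input x, block {D,I,P,Y} splits into {I,P} and {D,Y}.
On input x, block {I,P} splits into {I} and {P}.
Refine {B,C,S} on symbol x: members go to different blocks, giving {C,S} and {B}.
Refine {D,Y} on symbol x: members go to different blocks, giving {Y} and {D}.
Stable partition: {I} | {C,S} | {Y} | {P} | {B} | {D} — 6 equivalence classes.
State S belongs to the block {C,S}, which has 2 states.

2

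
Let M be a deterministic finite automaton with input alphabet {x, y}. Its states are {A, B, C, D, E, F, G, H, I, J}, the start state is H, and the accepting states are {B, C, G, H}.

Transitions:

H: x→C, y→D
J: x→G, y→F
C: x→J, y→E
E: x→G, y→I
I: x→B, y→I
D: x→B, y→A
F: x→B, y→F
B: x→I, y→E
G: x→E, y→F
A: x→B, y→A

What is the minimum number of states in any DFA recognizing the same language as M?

Initial partition by acceptance: {B,C,G,H} | {A,D,E,F,I,J}.
On input x, block {B,C,G,H} splits into {B,C,G} and {H}.
Stable partition: {B,C,G} | {A,D,E,F,I,J} | {H} — 3 equivalence classes.

3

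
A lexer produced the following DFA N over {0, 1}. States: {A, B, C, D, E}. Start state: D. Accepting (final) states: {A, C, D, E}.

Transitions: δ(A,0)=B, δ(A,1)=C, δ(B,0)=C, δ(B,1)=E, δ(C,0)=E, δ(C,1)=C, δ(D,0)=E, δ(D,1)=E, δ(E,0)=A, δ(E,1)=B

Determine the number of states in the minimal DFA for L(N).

Initial partition by acceptance: {A,C,D,E} | {B}.
Split {A,C,D,E} by δ(·,0) → {C,D,E} and {A}.
Refine {C,D,E} on symbol 0: members go to different blocks, giving {C,D} and {E}.
On input 1, block {C,D} splits into {C} and {D}.
Stable partition: {C} | {B} | {A} | {E} | {D} — 5 equivalence classes.

5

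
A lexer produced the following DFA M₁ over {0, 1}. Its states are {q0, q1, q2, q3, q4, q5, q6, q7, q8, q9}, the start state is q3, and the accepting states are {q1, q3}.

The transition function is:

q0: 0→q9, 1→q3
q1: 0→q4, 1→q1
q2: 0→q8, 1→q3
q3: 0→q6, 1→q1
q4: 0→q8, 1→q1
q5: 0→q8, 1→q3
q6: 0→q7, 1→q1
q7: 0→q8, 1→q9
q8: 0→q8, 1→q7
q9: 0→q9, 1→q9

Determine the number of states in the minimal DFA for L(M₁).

3

States {q0,q2,q5} cannot be reached from the start state, so discard them.
P0 = {q1,q3} | {q4,q6,q7,q8,q9}.
Split {q4,q6,q7,q8,q9} by δ(·,1) → {q7,q8,q9} and {q4,q6}.
Stable partition: {q1,q3} | {q7,q8,q9} | {q4,q6} — 3 equivalence classes.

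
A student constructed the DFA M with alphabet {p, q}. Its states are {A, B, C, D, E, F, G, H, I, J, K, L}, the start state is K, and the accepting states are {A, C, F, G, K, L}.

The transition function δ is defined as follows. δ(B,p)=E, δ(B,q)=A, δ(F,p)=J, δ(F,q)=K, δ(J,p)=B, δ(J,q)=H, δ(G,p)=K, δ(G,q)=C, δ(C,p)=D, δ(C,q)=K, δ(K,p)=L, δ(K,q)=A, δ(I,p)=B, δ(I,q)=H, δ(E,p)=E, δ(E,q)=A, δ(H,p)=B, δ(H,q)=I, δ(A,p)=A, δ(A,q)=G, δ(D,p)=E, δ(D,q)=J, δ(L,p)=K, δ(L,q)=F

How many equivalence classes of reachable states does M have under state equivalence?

6

Initial partition by acceptance: {A,C,F,G,K,L} | {B,D,E,H,I,J}.
On input p, block {A,C,F,G,K,L} splits into {A,G,K,L} and {C,F}.
Refine {A,G,K,L} on symbol q: members go to different blocks, giving {A,K} and {G,L}.
Split {A,K} by δ(·,p) → {A} and {K}.
Refine {B,D,E,H,I,J} on symbol q: members go to different blocks, giving {D,H,I,J} and {B,E}.
No further refinement is possible. Final partition (6 blocks): {A} | {D,H,I,J} | {C,F} | {G,L} | {K} | {B,E}.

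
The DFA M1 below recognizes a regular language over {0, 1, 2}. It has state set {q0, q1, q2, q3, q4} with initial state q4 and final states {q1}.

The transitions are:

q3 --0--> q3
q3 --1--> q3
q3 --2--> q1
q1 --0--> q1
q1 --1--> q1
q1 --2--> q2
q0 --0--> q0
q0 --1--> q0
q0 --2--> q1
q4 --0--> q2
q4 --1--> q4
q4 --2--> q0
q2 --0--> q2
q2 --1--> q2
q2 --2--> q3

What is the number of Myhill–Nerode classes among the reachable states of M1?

3

All states are reachable from the start state.
Initial partition by acceptance: {q1} | {q0,q2,q3,q4}.
On input 2, block {q0,q2,q3,q4} splits into {q0,q3} and {q2,q4}.
No further refinement is possible. Final partition (3 blocks): {q1} | {q0,q3} | {q2,q4}.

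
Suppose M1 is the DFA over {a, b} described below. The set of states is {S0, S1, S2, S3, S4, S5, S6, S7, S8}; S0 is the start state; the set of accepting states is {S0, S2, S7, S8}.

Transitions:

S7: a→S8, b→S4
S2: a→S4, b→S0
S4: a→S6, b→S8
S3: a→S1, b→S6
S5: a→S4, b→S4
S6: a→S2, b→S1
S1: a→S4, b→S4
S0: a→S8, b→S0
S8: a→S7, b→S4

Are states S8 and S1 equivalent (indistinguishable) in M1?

No

States {S3,S5} cannot be reached from the start state, so discard them.
Initial partition by acceptance: {S0,S2,S7,S8} | {S1,S4,S6}.
On input a, block {S0,S2,S7,S8} splits into {S0,S7,S8} and {S2}.
Split {S0,S7,S8} by δ(·,b) → {S7,S8} and {S0}.
Split {S1,S4,S6} by δ(·,a) → {S1,S4} and {S6}.
Split {S1,S4} by δ(·,a) → {S1} and {S4}.
No further refinement is possible. Final partition (6 blocks): {S7,S8} | {S1} | {S2} | {S0} | {S6} | {S4}.
S8 and S1 end up in different blocks, so they are distinguishable. For instance, the string 'ε' is accepted from only S8.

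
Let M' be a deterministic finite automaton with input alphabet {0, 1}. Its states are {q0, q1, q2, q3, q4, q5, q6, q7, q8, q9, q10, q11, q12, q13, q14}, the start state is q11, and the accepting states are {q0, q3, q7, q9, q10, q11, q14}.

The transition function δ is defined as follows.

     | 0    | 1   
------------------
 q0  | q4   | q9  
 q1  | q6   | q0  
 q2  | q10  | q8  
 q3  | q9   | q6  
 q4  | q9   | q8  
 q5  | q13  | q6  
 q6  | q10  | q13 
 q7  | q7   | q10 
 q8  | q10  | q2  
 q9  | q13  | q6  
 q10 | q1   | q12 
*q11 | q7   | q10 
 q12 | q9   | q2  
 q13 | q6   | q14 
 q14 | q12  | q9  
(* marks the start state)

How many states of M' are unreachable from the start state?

2

Starting at q11 and following transitions, the reachable set is {q0, q1, q2, q4, q6, q7, q8, q9, q10, q11, q12, q13, q14}. That leaves q3, q5 unreachable — 2 in total.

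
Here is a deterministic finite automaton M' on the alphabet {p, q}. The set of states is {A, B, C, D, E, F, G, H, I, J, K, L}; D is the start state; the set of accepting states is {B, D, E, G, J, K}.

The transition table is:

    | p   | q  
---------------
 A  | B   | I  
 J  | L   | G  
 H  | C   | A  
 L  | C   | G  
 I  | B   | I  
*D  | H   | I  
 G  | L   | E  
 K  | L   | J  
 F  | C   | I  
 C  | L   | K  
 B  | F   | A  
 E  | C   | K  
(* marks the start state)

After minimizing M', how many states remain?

5

Initial partition by acceptance: {B,D,E,G,J,K} | {A,C,F,H,I,L}.
Refine {B,D,E,G,J,K} on symbol q: members go to different blocks, giving {E,G,J,K} and {B,D}.
Split {A,C,F,H,I,L} by δ(·,p) → {C,F,H,L} and {A,I}.
Refine {C,F,H,L} on symbol q: members go to different blocks, giving {C,L} and {F,H}.
Stable partition: {E,G,J,K} | {C,L} | {B,D} | {A,I} | {F,H} — 5 equivalence classes.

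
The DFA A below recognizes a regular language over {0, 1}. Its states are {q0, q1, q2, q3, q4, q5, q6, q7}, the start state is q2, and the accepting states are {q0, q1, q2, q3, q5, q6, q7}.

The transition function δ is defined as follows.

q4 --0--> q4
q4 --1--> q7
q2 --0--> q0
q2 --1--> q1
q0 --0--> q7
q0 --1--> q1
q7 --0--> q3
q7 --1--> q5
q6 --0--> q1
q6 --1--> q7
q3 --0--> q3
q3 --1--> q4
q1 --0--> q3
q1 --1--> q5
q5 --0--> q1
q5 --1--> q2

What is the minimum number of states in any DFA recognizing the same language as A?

First remove the unreachable states {q6}; 7 states remain.
P0 = {q0,q1,q2,q3,q5,q7} | {q4}.
Split {q0,q1,q2,q3,q5,q7} by δ(·,1) → {q0,q1,q2,q5,q7} and {q3}.
Refine {q0,q1,q2,q5,q7} on symbol 0: members go to different blocks, giving {q0,q2,q5} and {q1,q7}.
Split {q0,q2,q5} by δ(·,0) → {q0,q5} and {q2}.
Split {q0,q5} by δ(·,1) → {q0} and {q5}.
Stable partition: {q0} | {q4} | {q3} | {q1,q7} | {q2} | {q5} — 6 equivalence classes.

6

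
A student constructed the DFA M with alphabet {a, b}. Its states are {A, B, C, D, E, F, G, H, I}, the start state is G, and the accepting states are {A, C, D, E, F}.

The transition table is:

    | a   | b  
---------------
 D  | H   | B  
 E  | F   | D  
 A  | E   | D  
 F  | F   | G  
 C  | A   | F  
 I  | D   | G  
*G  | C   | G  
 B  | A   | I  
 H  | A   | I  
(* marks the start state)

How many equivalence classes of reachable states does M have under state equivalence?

All states are reachable from the start state.
P0 = {A,C,D,E,F} | {B,G,H,I}.
Split {A,C,D,E,F} by δ(·,a) → {A,C,E,F} and {D}.
Split {A,C,E,F} by δ(·,b) → {A,E} and {C} and {F}.
On input a, block {A,E} splits into {A} and {E}.
Split {B,G,H,I} by δ(·,a) → {B,H} and {G} and {I}.
No further refinement is possible. Final partition (8 blocks): {A} | {B,H} | {D} | {C} | {F} | {E} | {G} | {I}.

8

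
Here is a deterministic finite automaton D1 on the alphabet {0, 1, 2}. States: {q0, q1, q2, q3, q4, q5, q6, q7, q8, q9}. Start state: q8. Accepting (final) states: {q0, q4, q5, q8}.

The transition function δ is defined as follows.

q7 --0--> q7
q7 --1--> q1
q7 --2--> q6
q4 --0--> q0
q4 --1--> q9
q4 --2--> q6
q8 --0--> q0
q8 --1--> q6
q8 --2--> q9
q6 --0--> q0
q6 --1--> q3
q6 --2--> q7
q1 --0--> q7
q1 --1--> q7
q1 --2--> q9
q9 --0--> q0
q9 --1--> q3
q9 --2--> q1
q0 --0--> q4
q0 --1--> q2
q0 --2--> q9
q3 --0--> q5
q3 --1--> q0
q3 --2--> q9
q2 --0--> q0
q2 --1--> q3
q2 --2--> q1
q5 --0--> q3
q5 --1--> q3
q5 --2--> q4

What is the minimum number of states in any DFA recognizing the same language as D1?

All states are reachable from the start state.
Initial partition by acceptance: {q0,q4,q5,q8} | {q1,q2,q3,q6,q7,q9}.
Split {q0,q4,q5,q8} by δ(·,0) → {q0,q4,q8} and {q5}.
Refine {q1,q2,q3,q6,q7,q9} on symbol 0: members go to different blocks, giving {q2,q6,q9} and {q1,q7} and {q3}.
The partition is now stable with 5 blocks: {q0,q4,q8} | {q2,q6,q9} | {q5} | {q1,q7} | {q3}.

5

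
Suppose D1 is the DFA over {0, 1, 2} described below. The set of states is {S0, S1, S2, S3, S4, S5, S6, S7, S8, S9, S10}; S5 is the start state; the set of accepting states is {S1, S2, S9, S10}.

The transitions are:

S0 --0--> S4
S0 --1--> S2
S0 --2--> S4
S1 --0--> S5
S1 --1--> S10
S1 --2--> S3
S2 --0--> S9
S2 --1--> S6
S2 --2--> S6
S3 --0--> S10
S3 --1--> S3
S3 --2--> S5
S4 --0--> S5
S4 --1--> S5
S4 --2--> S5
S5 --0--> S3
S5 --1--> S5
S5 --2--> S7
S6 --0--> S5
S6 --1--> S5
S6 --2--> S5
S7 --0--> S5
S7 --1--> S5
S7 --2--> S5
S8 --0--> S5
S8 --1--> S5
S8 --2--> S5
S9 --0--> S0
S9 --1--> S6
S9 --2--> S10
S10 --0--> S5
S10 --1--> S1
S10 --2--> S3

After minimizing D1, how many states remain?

First remove the unreachable states {S0,S2,S4,S6,S8,S9}; 5 states remain.
P0 = {S1,S10} | {S3,S5,S7}.
On input 0, block {S3,S5,S7} splits into {S5,S7} and {S3}.
On input 0, block {S5,S7} splits into {S5} and {S7}.
The partition is now stable with 4 blocks: {S1,S10} | {S5} | {S3} | {S7}.

4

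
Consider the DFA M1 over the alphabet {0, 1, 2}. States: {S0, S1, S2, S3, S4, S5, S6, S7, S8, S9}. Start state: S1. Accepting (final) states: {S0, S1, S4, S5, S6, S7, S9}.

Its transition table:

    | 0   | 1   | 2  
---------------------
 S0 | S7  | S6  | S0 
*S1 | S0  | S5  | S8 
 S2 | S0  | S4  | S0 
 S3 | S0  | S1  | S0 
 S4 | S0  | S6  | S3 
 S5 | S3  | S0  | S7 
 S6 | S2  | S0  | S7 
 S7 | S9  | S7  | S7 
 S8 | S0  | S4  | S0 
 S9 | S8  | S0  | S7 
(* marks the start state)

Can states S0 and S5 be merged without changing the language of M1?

Every state is reachable, so we keep all 10.
P0 = {S0,S1,S4,S5,S6,S7,S9} | {S2,S3,S8}.
On input 0, block {S0,S1,S4,S5,S6,S7,S9} splits into {S0,S1,S4,S7} and {S5,S6,S9}.
Split {S0,S1,S4,S7} by δ(·,0) → {S0,S1,S4} and {S7}.
On input 0, block {S0,S1,S4} splits into {S1,S4} and {S0}.
No further refinement is possible. Final partition (5 blocks): {S1,S4} | {S2,S3,S8} | {S5,S6,S9} | {S7} | {S0}.
S0 and S5 end up in different blocks, so they are distinguishable. For instance, the string '0' is accepted from only S0.

No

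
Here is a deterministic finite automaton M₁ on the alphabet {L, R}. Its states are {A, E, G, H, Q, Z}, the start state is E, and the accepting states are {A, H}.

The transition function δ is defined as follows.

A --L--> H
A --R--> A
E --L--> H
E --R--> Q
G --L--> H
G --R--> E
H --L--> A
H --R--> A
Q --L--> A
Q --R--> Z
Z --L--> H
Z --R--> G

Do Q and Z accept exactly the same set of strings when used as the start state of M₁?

Initial partition by acceptance: {A,H} | {E,G,Q,Z}.
No further refinement is possible. Final partition (2 blocks): {A,H} | {E,G,Q,Z}.
Q and Z lie in the same block of the stable partition, so they are equivalent — no string distinguishes them.

Yes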